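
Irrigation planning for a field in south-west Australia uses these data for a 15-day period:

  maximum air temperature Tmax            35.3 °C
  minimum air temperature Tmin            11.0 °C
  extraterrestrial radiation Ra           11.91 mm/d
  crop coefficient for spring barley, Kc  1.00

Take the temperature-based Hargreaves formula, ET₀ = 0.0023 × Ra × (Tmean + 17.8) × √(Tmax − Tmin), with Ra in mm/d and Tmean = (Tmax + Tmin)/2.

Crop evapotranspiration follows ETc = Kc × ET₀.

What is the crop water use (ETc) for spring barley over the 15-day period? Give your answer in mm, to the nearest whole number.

Tmean = (35.3 + 11.0)/2 = 23.15 °C
ET₀ = 0.0023 × 11.91 × (23.15 + 17.8) × √24.3 = 0.0023 × 11.91 × 40.95 × 4.9295 = 5.5296 mm/d
ETc = Kc × ET₀ = 1.00 × 5.5296 = 5.5296 mm/d
Over 15 days: 5.5296 × 15 = 82.944 mm

83 mm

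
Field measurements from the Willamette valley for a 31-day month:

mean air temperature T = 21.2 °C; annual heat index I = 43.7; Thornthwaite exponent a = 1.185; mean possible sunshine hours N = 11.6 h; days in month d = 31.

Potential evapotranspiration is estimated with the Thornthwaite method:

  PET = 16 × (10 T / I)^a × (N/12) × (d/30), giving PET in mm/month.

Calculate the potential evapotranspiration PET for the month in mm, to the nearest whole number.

10T/I = 10 × 21.2 / 43.7 = 4.8513
(10T/I)^a = 4.8513^1.185 = 6.4974
Uncorrected PET = 16 × 6.4974 = 103.958 mm
Correction = (N/12)(d/30) = (11.6/12)(31/30) = 0.9989
PET = 103.958 × 0.9989 = 103.844 mm/month

104 mm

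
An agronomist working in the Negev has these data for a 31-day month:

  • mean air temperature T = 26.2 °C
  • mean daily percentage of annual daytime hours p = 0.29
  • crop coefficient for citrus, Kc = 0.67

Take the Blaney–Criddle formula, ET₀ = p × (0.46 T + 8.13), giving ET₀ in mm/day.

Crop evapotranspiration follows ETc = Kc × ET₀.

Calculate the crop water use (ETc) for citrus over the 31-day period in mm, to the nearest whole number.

122 mm

ET₀ = 0.29 × (0.46 × 26.2 + 8.13) = 0.29 × 20.182 = 5.8528 mm/d
ETc = Kc × ET₀ = 0.67 × 5.8528 = 3.9214 mm/d
Over 31 days: 3.9214 × 31 = 121.563 mm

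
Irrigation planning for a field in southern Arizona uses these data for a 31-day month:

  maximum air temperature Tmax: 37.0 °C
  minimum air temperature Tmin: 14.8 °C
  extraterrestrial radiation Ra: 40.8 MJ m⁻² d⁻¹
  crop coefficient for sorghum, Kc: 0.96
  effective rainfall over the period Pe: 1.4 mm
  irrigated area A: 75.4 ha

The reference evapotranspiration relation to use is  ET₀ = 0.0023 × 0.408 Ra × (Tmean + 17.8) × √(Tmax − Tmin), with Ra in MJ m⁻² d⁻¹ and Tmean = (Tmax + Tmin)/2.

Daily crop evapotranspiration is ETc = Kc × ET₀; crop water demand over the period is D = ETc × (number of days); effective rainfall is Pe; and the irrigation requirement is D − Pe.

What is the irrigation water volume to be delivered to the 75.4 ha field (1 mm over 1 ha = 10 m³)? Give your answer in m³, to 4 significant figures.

Tmean = (37.0 + 14.8)/2 = 25.90 °C
0.408 Ra = 0.408 × 40.8 = 16.6464 mm/d equivalent
ET₀ = 0.0023 × 16.6464 × (25.90 + 17.8) × √22.2 = 0.0023 × 16.6464 × 43.70 × 4.7117 = 7.8833 mm/d
ETc = Kc × ET₀ = 0.96 × 7.8833 = 7.5680 mm/d
Crop demand D = ETc × 31 d = 7.5680 × 31 = 234.608 mm
D − Pe = 234.608 − 1.4 = 233.208 mm
Volume = 233.208 mm × 75.4 ha × 10 = 175838.8 m³

175800 m³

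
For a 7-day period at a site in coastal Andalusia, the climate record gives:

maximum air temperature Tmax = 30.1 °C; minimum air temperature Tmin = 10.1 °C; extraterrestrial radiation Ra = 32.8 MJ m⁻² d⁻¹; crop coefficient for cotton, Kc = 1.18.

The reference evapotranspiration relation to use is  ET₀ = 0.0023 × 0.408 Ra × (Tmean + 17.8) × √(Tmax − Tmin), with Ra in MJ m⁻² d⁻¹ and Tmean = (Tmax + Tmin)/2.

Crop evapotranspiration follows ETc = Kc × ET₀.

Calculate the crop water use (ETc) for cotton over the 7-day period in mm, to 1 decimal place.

Tmean = (30.1 + 10.1)/2 = 20.10 °C
0.408 Ra = 0.408 × 32.8 = 13.3824 mm/d equivalent
ET₀ = 0.0023 × 13.3824 × (20.10 + 17.8) × √20.0 = 0.0023 × 13.3824 × 37.90 × 4.4721 = 5.2169 mm/d
ETc = Kc × ET₀ = 1.18 × 5.2169 = 6.1559 mm/d
Over 7 days: 6.1559 × 7 = 43.091 mm

43.1 mm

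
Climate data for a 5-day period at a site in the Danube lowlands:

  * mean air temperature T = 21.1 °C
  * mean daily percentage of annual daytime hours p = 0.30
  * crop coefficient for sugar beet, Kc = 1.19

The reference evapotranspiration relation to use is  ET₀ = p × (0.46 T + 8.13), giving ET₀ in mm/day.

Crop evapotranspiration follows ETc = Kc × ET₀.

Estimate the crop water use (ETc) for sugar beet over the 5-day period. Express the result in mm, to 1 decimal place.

31.8 mm

ET₀ = 0.30 × (0.46 × 21.1 + 8.13) = 0.30 × 17.836 = 5.3508 mm/d
ETc = Kc × ET₀ = 1.19 × 5.3508 = 6.3675 mm/d
Over 5 days: 6.3675 × 5 = 31.838 mm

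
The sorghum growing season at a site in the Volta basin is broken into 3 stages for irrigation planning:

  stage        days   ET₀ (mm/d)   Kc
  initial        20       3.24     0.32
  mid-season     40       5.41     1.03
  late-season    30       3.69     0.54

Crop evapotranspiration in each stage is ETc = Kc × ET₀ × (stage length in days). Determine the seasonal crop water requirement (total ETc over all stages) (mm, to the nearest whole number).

initial: 0.32 × 3.24 × 20 = 20.74 mm
mid-season: 1.03 × 5.41 × 40 = 222.89 mm
late-season: 0.54 × 3.69 × 30 = 59.78 mm
Seasonal total = 303.41 mm

303 mm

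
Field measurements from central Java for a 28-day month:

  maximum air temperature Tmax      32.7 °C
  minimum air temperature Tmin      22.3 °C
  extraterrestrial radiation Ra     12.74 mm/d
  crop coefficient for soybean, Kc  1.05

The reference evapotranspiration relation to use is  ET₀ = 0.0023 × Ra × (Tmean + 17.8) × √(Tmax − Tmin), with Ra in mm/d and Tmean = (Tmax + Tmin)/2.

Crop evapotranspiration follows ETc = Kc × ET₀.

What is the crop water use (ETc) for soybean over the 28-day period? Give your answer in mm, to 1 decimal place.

125.9 mm

Tmean = (32.7 + 22.3)/2 = 27.50 °C
ET₀ = 0.0023 × 12.74 × (27.50 + 17.8) × √10.4 = 0.0023 × 12.74 × 45.30 × 3.2249 = 4.2807 mm/d
ETc = Kc × ET₀ = 1.05 × 4.2807 = 4.4947 mm/d
Over 28 days: 4.4947 × 28 = 125.852 mm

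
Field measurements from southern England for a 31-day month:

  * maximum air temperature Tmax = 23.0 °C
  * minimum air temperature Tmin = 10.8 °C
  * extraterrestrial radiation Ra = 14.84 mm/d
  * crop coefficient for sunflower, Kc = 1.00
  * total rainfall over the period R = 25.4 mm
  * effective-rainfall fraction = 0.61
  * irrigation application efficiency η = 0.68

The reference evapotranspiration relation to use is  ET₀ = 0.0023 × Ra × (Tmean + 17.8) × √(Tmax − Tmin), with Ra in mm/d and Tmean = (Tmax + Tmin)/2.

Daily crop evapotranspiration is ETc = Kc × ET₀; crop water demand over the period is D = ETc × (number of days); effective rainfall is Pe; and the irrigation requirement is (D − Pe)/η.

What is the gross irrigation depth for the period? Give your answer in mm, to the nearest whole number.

Tmean = (23.0 + 10.8)/2 = 16.90 °C
ET₀ = 0.0023 × 14.84 × (16.90 + 17.8) × √12.2 = 0.0023 × 14.84 × 34.70 × 3.4928 = 4.1368 mm/d
ETc = Kc × ET₀ = 1.00 × 4.1368 = 4.1368 mm/d
Crop demand D = ETc × 31 d = 4.1368 × 31 = 128.241 mm
Pe = 0.61 × 25.4 = 15.494 mm
D − Pe = 128.241 − 15.494 = 112.747 mm
Gross irrigation = 112.747 / 0.68 = 165.804 mm

166 mm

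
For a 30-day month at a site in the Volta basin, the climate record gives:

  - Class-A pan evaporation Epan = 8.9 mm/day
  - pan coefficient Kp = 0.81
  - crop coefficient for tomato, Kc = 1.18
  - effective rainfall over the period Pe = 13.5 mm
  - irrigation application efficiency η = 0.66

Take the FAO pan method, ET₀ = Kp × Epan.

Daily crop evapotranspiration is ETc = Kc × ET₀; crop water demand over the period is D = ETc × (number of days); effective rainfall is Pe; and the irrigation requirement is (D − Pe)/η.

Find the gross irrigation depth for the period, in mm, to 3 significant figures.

ET₀ = 0.81 × 8.9 = 7.2090 mm/d
ETc = Kc × ET₀ = 1.18 × 7.2090 = 8.5066 mm/d
Crop demand D = ETc × 30 d = 8.5066 × 30 = 255.198 mm
D − Pe = 255.198 − 13.5 = 241.698 mm
Gross irrigation = 241.698 / 0.66 = 366.209 mm

366 mm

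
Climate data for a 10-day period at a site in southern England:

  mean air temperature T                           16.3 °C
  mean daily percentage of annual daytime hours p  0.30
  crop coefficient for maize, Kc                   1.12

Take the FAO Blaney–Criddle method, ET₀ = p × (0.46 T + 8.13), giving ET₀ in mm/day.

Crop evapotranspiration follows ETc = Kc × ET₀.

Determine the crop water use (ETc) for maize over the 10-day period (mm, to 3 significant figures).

52.5 mm

ET₀ = 0.30 × (0.46 × 16.3 + 8.13) = 0.30 × 15.628 = 4.6884 mm/d
ETc = Kc × ET₀ = 1.12 × 4.6884 = 5.2510 mm/d
Over 10 days: 5.2510 × 10 = 52.510 mm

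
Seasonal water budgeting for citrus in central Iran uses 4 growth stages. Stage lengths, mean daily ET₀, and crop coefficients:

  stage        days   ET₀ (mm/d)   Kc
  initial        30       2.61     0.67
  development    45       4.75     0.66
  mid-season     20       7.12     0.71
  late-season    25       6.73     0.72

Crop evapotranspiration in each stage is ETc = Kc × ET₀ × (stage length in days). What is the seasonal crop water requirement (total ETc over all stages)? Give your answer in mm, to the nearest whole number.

initial: 0.67 × 2.61 × 30 = 52.46 mm
development: 0.66 × 4.75 × 45 = 141.08 mm
mid-season: 0.71 × 7.12 × 20 = 101.10 mm
late-season: 0.72 × 6.73 × 25 = 121.14 mm
Seasonal total = 415.78 mm

416 mm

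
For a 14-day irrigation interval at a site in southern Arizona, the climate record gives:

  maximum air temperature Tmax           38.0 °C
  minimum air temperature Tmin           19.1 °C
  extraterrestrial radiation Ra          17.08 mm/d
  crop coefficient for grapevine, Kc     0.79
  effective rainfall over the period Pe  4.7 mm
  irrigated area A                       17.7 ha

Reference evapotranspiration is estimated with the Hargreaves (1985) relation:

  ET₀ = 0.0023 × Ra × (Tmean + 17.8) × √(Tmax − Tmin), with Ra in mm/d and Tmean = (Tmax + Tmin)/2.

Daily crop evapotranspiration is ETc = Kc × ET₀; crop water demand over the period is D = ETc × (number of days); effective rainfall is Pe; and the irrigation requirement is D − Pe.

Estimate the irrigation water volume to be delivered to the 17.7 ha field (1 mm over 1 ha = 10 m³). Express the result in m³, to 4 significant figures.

14660 m³

Tmean = (38.0 + 19.1)/2 = 28.55 °C
ET₀ = 0.0023 × 17.08 × (28.55 + 17.8) × √18.9 = 0.0023 × 17.08 × 46.35 × 4.3474 = 7.9158 mm/d
ETc = Kc × ET₀ = 0.79 × 7.9158 = 6.2535 mm/d
Crop demand D = ETc × 14 d = 6.2535 × 14 = 87.549 mm
D − Pe = 87.549 − 4.7 = 82.849 mm
Volume = 82.849 mm × 17.7 ha × 10 = 14664.3 m³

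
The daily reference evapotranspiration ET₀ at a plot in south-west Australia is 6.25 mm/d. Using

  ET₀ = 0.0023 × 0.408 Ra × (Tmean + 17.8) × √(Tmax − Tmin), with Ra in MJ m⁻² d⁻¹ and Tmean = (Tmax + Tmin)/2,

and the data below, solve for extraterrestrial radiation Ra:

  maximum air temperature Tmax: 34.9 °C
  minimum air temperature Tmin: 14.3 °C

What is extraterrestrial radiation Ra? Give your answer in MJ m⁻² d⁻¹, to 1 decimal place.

Tmean = (34.9+14.3)/2 = 24.60 °C; ΔT = 20.6
Ra = ET₀ / [0.0023 × 0.408 × (Tmean+17.8) × √ΔT]
   = 6.25 / (0.0023 × 0.408 × 42.40 × 4.5387) = 34.609 MJ m⁻² d⁻¹

34.6 MJ m⁻² d⁻¹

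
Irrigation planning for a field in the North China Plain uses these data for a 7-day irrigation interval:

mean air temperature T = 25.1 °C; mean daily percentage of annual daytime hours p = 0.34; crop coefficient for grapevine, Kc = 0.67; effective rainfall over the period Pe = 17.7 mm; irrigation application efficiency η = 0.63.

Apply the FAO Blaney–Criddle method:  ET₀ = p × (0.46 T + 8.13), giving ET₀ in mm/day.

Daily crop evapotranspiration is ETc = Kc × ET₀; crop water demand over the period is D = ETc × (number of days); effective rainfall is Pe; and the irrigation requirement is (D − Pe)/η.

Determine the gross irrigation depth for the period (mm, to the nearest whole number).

22 mm

ET₀ = 0.34 × (0.46 × 25.1 + 8.13) = 0.34 × 19.676 = 6.6898 mm/d
ETc = Kc × ET₀ = 0.67 × 6.6898 = 4.4822 mm/d
Crop demand D = ETc × 7 d = 4.4822 × 7 = 31.375 mm
D − Pe = 31.375 − 17.7 = 13.675 mm
Gross irrigation = 13.675 / 0.63 = 21.706 mm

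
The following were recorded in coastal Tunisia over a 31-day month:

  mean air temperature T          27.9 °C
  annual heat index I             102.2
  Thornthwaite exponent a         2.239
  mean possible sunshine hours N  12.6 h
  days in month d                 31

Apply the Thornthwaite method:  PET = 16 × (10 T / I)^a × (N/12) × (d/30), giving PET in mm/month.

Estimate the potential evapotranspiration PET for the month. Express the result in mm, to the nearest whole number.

164 mm

10T/I = 10 × 27.9 / 102.2 = 2.7299
(10T/I)^a = 2.7299^2.239 = 9.4740
Uncorrected PET = 16 × 9.4740 = 151.584 mm
Correction = (N/12)(d/30) = (12.6/12)(31/30) = 1.0850
PET = 151.584 × 1.0850 = 164.469 mm/month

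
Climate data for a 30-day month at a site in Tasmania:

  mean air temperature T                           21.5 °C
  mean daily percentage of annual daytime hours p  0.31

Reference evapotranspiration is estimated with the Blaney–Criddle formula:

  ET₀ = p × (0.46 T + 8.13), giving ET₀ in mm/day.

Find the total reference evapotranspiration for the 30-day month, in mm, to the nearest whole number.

168 mm

ET₀ = 0.31 × (0.46 × 21.5 + 8.13) = 0.31 × 18.020 = 5.5862 mm/d
Monthly total = 5.5862 × 30 = 167.586 mm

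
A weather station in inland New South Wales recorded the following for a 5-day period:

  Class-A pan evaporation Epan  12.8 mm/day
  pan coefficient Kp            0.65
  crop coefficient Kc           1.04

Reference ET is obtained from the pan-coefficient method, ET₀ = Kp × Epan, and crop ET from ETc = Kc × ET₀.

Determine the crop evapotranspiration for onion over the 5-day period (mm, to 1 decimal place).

ET₀ = 0.65 × 12.8 = 8.3200 mm/d
ETc = Kc × ET₀ = 1.04 × 8.3200 = 8.6528 mm/d
Over 5 days: 8.6528 × 5 = 43.264 mm

43.3 mm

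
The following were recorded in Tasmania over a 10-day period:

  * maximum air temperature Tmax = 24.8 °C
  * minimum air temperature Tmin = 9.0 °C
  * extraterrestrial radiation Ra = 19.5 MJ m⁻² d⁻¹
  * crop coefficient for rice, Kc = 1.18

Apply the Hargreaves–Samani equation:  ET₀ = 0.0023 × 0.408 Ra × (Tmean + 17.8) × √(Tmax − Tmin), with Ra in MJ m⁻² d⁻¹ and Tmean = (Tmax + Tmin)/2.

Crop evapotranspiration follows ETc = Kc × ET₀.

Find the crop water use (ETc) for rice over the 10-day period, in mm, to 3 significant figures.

29.8 mm

Tmean = (24.8 + 9.0)/2 = 16.90 °C
0.408 Ra = 0.408 × 19.5 = 7.9560 mm/d equivalent
ET₀ = 0.0023 × 7.9560 × (16.90 + 17.8) × √15.8 = 0.0023 × 7.9560 × 34.70 × 3.9749 = 2.5239 mm/d
ETc = Kc × ET₀ = 1.18 × 2.5239 = 2.9782 mm/d
Over 10 days: 2.9782 × 10 = 29.782 mm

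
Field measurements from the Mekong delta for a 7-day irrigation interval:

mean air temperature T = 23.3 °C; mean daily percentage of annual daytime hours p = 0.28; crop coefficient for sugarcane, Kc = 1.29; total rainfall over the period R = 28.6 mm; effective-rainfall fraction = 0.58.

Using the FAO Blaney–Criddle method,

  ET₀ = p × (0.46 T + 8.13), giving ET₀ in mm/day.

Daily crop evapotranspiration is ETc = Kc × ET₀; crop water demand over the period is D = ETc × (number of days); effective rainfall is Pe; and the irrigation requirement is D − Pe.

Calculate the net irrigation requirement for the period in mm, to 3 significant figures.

ET₀ = 0.28 × (0.46 × 23.3 + 8.13) = 0.28 × 18.848 = 5.2774 mm/d
ETc = Kc × ET₀ = 1.29 × 5.2774 = 6.8078 mm/d
Crop demand D = ETc × 7 d = 6.8078 × 7 = 47.655 mm
Pe = 0.58 × 28.6 = 16.588 mm
D − Pe = 47.655 − 16.588 = 31.067 mm

31.1 mm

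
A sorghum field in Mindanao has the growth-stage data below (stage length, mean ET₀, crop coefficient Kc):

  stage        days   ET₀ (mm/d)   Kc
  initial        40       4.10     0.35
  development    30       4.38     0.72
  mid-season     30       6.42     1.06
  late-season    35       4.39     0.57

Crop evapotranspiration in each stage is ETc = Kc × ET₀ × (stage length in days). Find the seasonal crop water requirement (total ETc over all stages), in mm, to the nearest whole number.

initial: 0.35 × 4.10 × 40 = 57.40 mm
development: 0.72 × 4.38 × 30 = 94.61 mm
mid-season: 1.06 × 6.42 × 30 = 204.16 mm
late-season: 0.57 × 4.39 × 35 = 87.58 mm
Seasonal total = 443.75 mm

444 mm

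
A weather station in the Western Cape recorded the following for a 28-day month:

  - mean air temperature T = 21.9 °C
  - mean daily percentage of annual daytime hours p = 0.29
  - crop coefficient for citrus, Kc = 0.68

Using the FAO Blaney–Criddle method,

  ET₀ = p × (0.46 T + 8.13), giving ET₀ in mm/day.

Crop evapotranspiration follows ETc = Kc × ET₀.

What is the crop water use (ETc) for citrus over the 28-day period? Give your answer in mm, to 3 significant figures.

ET₀ = 0.29 × (0.46 × 21.9 + 8.13) = 0.29 × 18.204 = 5.2792 mm/d
ETc = Kc × ET₀ = 0.68 × 5.2792 = 3.5899 mm/d
Over 28 days: 3.5899 × 28 = 100.517 mm

101 mm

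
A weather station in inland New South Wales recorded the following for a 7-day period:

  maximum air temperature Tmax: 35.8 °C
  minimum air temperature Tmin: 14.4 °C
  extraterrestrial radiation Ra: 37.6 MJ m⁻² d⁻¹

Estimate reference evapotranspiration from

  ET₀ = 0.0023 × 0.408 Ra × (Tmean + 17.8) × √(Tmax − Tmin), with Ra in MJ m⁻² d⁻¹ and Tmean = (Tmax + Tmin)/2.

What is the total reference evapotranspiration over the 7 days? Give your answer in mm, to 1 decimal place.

Tmean = (35.8 + 14.4)/2 = 25.10 °C
0.408 Ra = 0.408 × 37.6 = 15.3408 mm/d equivalent
ET₀ = 0.0023 × 15.3408 × (25.10 + 17.8) × √21.4 = 0.0023 × 15.3408 × 42.90 × 4.6260 = 7.0023 mm/d
Over 7 days: 7.0023 × 7 = 49.016 mm

49.0 mm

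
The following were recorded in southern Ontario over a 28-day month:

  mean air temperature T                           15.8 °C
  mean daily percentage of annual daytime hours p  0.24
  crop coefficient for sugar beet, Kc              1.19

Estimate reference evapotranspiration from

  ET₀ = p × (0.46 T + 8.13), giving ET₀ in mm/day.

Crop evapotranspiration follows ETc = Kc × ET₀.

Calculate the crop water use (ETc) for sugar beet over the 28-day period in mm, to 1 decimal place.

123.1 mm

ET₀ = 0.24 × (0.46 × 15.8 + 8.13) = 0.24 × 15.398 = 3.6955 mm/d
ETc = Kc × ET₀ = 1.19 × 3.6955 = 4.3976 mm/d
Over 28 days: 4.3976 × 28 = 123.133 mm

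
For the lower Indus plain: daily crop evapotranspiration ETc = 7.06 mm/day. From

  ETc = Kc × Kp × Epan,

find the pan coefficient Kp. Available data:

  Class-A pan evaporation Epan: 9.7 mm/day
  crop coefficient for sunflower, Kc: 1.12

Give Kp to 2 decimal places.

0.65

ETc = Kc × Kp × Epan  ⇒  Kp = ETc / (Kc × Epan)
Kp = 7.06 / (1.12 × 9.7) = 7.06 / 10.864 = 0.6499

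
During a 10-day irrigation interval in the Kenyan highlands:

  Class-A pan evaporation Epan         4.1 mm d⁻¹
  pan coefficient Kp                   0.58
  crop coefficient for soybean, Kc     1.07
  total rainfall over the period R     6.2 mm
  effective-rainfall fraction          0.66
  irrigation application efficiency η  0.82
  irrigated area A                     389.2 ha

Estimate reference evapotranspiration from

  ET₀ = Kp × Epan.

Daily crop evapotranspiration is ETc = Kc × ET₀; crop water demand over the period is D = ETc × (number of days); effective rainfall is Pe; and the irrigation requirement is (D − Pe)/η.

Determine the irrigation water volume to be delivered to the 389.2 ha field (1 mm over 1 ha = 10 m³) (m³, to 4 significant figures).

101300 m³

ET₀ = 0.58 × 4.1 = 2.3780 mm/d
ETc = Kc × ET₀ = 1.07 × 2.3780 = 2.5445 mm/d
Crop demand D = ETc × 10 d = 2.5445 × 10 = 25.445 mm
Pe = 0.66 × 6.2 = 4.092 mm
D − Pe = 25.445 − 4.092 = 21.353 mm
Gross irrigation = 21.353 / 0.82 = 26.040 mm
Volume = 26.040 mm × 389.2 ha × 10 = 101347.7 m³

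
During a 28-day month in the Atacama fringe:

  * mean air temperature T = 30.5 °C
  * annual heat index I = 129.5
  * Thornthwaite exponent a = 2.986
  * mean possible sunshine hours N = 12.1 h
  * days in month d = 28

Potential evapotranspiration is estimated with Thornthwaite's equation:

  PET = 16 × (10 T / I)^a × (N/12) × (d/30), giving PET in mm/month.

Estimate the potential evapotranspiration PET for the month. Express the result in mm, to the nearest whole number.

194 mm

10T/I = 10 × 30.5 / 129.5 = 2.3552
(10T/I)^a = 2.3552^2.986 = 12.9085
Uncorrected PET = 16 × 12.9085 = 206.536 mm
Correction = (N/12)(d/30) = (12.1/12)(28/30) = 0.9411
PET = 206.536 × 0.9411 = 194.371 mm/month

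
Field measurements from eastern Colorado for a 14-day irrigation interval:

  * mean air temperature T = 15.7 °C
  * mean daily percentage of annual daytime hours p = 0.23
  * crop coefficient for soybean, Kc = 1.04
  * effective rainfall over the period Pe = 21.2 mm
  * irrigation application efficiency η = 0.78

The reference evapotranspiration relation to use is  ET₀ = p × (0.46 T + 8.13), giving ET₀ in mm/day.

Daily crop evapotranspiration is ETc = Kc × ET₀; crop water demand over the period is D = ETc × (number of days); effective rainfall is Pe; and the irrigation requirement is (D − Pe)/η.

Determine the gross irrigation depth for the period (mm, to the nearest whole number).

39 mm

ET₀ = 0.23 × (0.46 × 15.7 + 8.13) = 0.23 × 15.352 = 3.5310 mm/d
ETc = Kc × ET₀ = 1.04 × 3.5310 = 3.6722 mm/d
Crop demand D = ETc × 14 d = 3.6722 × 14 = 51.411 mm
D − Pe = 51.411 − 21.2 = 30.211 mm
Gross irrigation = 30.211 / 0.78 = 38.732 mm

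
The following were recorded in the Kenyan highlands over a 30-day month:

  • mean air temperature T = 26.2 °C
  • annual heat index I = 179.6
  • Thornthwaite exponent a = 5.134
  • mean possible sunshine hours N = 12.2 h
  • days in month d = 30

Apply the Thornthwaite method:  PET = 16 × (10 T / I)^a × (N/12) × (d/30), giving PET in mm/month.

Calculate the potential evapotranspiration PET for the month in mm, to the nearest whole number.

113 mm

10T/I = 10 × 26.2 / 179.6 = 1.4588
(10T/I)^a = 1.4588^5.134 = 6.9495
Uncorrected PET = 16 × 6.9495 = 111.192 mm
Correction = (N/12)(d/30) = (12.2/12)(30/30) = 1.0167
PET = 111.192 × 1.0167 = 113.049 mm/month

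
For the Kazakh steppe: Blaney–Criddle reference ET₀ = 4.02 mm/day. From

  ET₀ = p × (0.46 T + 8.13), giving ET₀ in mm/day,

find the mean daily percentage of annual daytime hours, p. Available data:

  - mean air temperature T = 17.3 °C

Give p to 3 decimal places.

p = ET₀ / (0.46 T + 8.13) = 4.02 / (0.46 × 17.3 + 8.13) = 4.02 / 16.088 = 0.2499

0.250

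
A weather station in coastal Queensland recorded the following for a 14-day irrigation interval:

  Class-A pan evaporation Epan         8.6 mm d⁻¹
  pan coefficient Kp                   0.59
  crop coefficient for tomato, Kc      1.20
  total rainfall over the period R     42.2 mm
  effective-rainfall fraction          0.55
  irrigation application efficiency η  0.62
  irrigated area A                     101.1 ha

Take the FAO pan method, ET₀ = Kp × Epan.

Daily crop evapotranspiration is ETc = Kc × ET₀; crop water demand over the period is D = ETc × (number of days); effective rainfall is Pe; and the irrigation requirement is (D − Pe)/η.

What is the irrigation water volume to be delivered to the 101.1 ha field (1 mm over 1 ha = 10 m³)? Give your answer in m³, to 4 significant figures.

ET₀ = 0.59 × 8.6 = 5.0740 mm/d
ETc = Kc × ET₀ = 1.20 × 5.0740 = 6.0888 mm/d
Crop demand D = ETc × 14 d = 6.0888 × 14 = 85.243 mm
Pe = 0.55 × 42.2 = 23.210 mm
D − Pe = 85.243 − 23.210 = 62.033 mm
Gross irrigation = 62.033 / 0.62 = 100.053 mm
Volume = 100.053 mm × 101.1 ha × 10 = 101153.6 m³

101200 m³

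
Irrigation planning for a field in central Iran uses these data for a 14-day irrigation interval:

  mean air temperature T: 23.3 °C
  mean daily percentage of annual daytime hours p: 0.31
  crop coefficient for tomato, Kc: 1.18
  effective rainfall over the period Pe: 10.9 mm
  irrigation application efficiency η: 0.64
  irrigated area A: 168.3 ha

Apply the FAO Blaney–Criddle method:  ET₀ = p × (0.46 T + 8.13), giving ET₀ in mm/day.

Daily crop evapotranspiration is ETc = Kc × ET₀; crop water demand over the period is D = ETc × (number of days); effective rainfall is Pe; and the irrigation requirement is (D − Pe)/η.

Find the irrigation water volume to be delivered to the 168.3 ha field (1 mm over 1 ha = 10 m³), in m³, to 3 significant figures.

225000 m³

ET₀ = 0.31 × (0.46 × 23.3 + 8.13) = 0.31 × 18.848 = 5.8429 mm/d
ETc = Kc × ET₀ = 1.18 × 5.8429 = 6.8946 mm/d
Crop demand D = ETc × 14 d = 6.8946 × 14 = 96.524 mm
D − Pe = 96.524 − 10.9 = 85.624 mm
Gross irrigation = 85.624 / 0.64 = 133.788 mm
Volume = 133.788 mm × 168.3 ha × 10 = 225165.2 m³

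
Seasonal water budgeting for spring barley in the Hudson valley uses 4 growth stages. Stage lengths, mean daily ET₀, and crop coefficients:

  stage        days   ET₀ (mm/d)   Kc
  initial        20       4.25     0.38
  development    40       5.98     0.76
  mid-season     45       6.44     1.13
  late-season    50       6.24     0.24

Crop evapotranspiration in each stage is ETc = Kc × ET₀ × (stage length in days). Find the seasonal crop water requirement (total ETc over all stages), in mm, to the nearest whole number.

616 mm

initial: 0.38 × 4.25 × 20 = 32.30 mm
development: 0.76 × 5.98 × 40 = 181.79 mm
mid-season: 1.13 × 6.44 × 45 = 327.47 mm
late-season: 0.24 × 6.24 × 50 = 74.88 mm
Seasonal total = 616.44 mm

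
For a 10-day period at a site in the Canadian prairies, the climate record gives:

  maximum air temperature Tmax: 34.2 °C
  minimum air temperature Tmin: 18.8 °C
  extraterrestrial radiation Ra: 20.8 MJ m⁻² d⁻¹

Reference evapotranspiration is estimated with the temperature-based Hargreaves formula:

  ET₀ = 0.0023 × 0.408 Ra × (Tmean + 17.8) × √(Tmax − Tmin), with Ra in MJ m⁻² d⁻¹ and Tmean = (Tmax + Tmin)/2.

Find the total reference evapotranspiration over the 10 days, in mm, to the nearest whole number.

Tmean = (34.2 + 18.8)/2 = 26.50 °C
0.408 Ra = 0.408 × 20.8 = 8.4864 mm/d equivalent
ET₀ = 0.0023 × 8.4864 × (26.50 + 17.8) × √15.4 = 0.0023 × 8.4864 × 44.30 × 3.9243 = 3.3933 mm/d
Over 10 days: 3.3933 × 10 = 33.933 mm

34 mm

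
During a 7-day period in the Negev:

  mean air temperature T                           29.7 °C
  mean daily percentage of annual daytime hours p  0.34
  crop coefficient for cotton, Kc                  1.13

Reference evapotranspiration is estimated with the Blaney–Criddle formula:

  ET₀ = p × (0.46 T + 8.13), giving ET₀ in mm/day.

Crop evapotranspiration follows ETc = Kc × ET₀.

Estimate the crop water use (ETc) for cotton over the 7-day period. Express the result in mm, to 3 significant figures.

58.6 mm

ET₀ = 0.34 × (0.46 × 29.7 + 8.13) = 0.34 × 21.792 = 7.4093 mm/d
ETc = Kc × ET₀ = 1.13 × 7.4093 = 8.3725 mm/d
Over 7 days: 8.3725 × 7 = 58.608 mm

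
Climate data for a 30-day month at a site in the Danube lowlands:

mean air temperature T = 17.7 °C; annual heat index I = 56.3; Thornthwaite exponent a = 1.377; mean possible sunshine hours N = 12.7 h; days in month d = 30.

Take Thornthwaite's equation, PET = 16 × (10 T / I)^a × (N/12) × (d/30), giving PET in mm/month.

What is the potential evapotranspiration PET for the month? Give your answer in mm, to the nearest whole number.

10T/I = 10 × 17.7 / 56.3 = 3.1439
(10T/I)^a = 3.1439^1.377 = 4.8419
Uncorrected PET = 16 × 4.8419 = 77.470 mm
Correction = (N/12)(d/30) = (12.7/12)(30/30) = 1.0583
PET = 77.470 × 1.0583 = 81.987 mm/month

82 mm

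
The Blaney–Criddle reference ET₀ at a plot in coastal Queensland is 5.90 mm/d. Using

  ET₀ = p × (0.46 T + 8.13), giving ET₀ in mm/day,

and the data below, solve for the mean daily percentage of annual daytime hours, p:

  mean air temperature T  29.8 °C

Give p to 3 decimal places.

0.270

p = ET₀ / (0.46 T + 8.13) = 5.90 / (0.46 × 29.8 + 8.13) = 5.90 / 21.838 = 0.2702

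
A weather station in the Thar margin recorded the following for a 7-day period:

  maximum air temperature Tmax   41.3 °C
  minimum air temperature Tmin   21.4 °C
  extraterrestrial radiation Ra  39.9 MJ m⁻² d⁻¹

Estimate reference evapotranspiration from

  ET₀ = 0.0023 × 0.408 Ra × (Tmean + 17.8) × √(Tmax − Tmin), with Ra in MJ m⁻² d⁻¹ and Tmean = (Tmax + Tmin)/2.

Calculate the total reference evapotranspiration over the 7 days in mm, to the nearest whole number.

Tmean = (41.3 + 21.4)/2 = 31.35 °C
0.408 Ra = 0.408 × 39.9 = 16.2792 mm/d equivalent
ET₀ = 0.0023 × 16.2792 × (31.35 + 17.8) × √19.9 = 0.0023 × 16.2792 × 49.15 × 4.4609 = 8.2093 mm/d
Over 7 days: 8.2093 × 7 = 57.465 mm

57 mm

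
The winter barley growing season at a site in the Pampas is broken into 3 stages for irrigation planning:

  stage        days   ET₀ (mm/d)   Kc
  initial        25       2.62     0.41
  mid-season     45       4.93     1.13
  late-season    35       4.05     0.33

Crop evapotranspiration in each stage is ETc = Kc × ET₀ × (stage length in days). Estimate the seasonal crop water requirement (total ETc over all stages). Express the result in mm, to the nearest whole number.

initial: 0.41 × 2.62 × 25 = 26.86 mm
mid-season: 1.13 × 4.93 × 45 = 250.69 mm
late-season: 0.33 × 4.05 × 35 = 46.78 mm
Seasonal total = 324.33 mm

324 mm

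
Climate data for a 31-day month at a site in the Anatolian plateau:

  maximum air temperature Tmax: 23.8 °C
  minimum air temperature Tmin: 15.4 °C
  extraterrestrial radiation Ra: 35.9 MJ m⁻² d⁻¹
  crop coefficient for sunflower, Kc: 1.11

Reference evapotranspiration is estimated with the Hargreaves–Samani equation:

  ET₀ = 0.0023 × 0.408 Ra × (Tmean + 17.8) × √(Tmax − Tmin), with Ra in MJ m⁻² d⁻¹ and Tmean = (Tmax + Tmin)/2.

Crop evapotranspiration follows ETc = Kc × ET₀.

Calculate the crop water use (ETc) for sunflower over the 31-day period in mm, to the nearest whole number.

Tmean = (23.8 + 15.4)/2 = 19.60 °C
0.408 Ra = 0.408 × 35.9 = 14.6472 mm/d equivalent
ET₀ = 0.0023 × 14.6472 × (19.60 + 17.8) × √8.4 = 0.0023 × 14.6472 × 37.40 × 2.8983 = 3.6517 mm/d
ETc = Kc × ET₀ = 1.11 × 3.6517 = 4.0534 mm/d
Over 31 days: 4.0534 × 31 = 125.655 mm

126 mm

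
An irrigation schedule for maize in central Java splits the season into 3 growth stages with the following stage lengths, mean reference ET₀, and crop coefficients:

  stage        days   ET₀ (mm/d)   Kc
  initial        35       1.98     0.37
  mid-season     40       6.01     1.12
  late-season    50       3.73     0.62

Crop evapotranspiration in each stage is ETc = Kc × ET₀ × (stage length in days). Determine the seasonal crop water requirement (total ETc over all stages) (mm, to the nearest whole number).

411 mm

initial: 0.37 × 1.98 × 35 = 25.64 mm
mid-season: 1.12 × 6.01 × 40 = 269.25 mm
late-season: 0.62 × 3.73 × 50 = 115.63 mm
Seasonal total = 410.52 mm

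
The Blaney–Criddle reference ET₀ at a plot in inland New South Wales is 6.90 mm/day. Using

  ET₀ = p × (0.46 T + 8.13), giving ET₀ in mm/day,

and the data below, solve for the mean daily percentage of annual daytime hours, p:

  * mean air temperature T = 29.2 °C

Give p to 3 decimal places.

p = ET₀ / (0.46 T + 8.13) = 6.90 / (0.46 × 29.2 + 8.13) = 6.90 / 21.562 = 0.3200

0.320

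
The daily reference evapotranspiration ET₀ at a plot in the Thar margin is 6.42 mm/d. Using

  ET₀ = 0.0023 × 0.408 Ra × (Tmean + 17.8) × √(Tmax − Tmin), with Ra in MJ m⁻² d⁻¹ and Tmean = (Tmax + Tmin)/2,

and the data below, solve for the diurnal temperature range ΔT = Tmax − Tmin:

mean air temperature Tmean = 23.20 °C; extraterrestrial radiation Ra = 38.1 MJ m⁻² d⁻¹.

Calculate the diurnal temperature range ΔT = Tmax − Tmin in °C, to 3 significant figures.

√ΔT = ET₀ / [0.0023 × 0.408 × Ra × (Tmean+17.8)] = 6.42 / (0.0023 × 15.5448 × 41.00) = 4.3796
ΔT = 4.3796² = 19.181 °C

19.2 °C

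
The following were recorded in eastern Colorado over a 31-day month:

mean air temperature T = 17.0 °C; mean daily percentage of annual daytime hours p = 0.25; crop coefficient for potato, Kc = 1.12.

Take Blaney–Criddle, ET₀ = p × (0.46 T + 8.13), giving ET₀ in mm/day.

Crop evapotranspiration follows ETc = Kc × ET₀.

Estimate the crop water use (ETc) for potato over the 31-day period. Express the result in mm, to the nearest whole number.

138 mm

ET₀ = 0.25 × (0.46 × 17.0 + 8.13) = 0.25 × 15.950 = 3.9875 mm/d
ETc = Kc × ET₀ = 1.12 × 3.9875 = 4.4660 mm/d
Over 31 days: 4.4660 × 31 = 138.446 mm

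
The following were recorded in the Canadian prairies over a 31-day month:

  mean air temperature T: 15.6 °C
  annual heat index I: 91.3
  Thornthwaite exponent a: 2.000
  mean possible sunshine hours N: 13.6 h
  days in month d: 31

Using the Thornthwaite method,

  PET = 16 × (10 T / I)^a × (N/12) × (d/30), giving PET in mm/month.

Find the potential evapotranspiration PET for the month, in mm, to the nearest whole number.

55 mm

10T/I = 10 × 15.6 / 91.3 = 1.7087
(10T/I)^a = 1.7087^2.000 = 2.9197
Uncorrected PET = 16 × 2.9197 = 46.715 mm
Correction = (N/12)(d/30) = (13.6/12)(31/30) = 1.1711
PET = 46.715 × 1.1711 = 54.708 mm/month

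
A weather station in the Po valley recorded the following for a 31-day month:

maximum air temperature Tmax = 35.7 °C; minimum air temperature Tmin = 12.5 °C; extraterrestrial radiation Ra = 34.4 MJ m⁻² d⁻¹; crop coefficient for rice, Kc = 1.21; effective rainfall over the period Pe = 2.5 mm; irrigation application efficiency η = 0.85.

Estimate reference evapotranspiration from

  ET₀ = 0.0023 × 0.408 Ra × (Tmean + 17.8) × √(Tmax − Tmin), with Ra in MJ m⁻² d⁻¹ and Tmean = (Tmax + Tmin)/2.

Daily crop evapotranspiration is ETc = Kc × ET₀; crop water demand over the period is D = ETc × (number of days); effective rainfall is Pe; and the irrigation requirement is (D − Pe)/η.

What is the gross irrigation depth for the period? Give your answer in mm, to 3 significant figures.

Tmean = (35.7 + 12.5)/2 = 24.10 °C
0.408 Ra = 0.408 × 34.4 = 14.0352 mm/d equivalent
ET₀ = 0.0023 × 14.0352 × (24.10 + 17.8) × √23.2 = 0.0023 × 14.0352 × 41.90 × 4.8166 = 6.5148 mm/d
ETc = Kc × ET₀ = 1.21 × 6.5148 = 7.8829 mm/d
Crop demand D = ETc × 31 d = 7.8829 × 31 = 244.370 mm
D − Pe = 244.370 − 2.5 = 241.870 mm
Gross irrigation = 241.870 / 0.85 = 284.553 mm

285 mm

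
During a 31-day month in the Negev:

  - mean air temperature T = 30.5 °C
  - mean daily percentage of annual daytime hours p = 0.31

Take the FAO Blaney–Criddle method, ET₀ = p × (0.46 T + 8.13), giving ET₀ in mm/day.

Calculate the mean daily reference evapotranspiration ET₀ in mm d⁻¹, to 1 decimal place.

6.9 mm d⁻¹

ET₀ = 0.31 × (0.46 × 30.5 + 8.13) = 0.31 × 22.160 = 6.8696 mm/d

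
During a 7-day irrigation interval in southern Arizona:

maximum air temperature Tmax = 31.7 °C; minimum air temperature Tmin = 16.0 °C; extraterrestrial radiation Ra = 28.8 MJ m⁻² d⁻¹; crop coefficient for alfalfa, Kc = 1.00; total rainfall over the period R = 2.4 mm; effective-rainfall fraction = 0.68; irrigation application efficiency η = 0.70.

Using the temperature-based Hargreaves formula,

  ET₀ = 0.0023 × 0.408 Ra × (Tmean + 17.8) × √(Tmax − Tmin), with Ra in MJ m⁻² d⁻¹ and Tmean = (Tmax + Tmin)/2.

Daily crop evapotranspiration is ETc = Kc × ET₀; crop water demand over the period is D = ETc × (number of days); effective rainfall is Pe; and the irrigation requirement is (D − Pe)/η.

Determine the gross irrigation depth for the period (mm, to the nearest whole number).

42 mm

Tmean = (31.7 + 16.0)/2 = 23.85 °C
0.408 Ra = 0.408 × 28.8 = 11.7504 mm/d equivalent
ET₀ = 0.0023 × 11.7504 × (23.85 + 17.8) × √15.7 = 0.0023 × 11.7504 × 41.65 × 3.9623 = 4.4601 mm/d
ETc = Kc × ET₀ = 1.00 × 4.4601 = 4.4601 mm/d
Crop demand D = ETc × 7 d = 4.4601 × 7 = 31.221 mm
Pe = 0.68 × 2.4 = 1.632 mm
D − Pe = 31.221 − 1.632 = 29.589 mm
Gross irrigation = 29.589 / 0.70 = 42.270 mm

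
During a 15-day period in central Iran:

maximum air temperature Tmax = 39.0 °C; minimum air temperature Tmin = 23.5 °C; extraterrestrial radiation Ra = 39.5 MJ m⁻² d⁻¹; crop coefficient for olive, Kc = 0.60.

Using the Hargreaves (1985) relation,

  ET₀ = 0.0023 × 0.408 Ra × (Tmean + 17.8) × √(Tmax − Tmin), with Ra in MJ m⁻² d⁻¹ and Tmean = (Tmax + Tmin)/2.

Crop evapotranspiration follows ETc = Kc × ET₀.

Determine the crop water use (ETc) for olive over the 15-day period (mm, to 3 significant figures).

Tmean = (39.0 + 23.5)/2 = 31.25 °C
0.408 Ra = 0.408 × 39.5 = 16.1160 mm/d equivalent
ET₀ = 0.0023 × 16.1160 × (31.25 + 17.8) × √15.5 = 0.0023 × 16.1160 × 49.05 × 3.9370 = 7.1580 mm/d
ETc = Kc × ET₀ = 0.60 × 7.1580 = 4.2948 mm/d
Over 15 days: 4.2948 × 15 = 64.422 mm

64.4 mm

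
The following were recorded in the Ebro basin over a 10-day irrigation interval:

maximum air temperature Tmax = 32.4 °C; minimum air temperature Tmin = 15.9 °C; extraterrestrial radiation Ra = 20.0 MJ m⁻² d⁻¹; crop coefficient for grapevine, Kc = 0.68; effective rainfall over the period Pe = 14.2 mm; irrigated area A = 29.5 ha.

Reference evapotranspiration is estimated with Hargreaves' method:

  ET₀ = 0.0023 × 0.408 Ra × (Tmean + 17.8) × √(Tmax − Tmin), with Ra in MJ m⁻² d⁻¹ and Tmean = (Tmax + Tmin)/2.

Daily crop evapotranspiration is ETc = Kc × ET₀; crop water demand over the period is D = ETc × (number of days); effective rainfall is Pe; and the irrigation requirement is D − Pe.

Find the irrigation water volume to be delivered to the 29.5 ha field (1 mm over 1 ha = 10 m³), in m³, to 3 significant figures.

Tmean = (32.4 + 15.9)/2 = 24.15 °C
0.408 Ra = 0.408 × 20.0 = 8.1600 mm/d equivalent
ET₀ = 0.0023 × 8.1600 × (24.15 + 17.8) × √16.5 = 0.0023 × 8.1600 × 41.95 × 4.0620 = 3.1981 mm/d
ETc = Kc × ET₀ = 0.68 × 3.1981 = 2.1747 mm/d
Crop demand D = ETc × 10 d = 2.1747 × 10 = 21.747 mm
D − Pe = 21.747 − 14.2 = 7.547 mm
Volume = 7.547 mm × 29.5 ha × 10 = 2226.4 m³

2230 m³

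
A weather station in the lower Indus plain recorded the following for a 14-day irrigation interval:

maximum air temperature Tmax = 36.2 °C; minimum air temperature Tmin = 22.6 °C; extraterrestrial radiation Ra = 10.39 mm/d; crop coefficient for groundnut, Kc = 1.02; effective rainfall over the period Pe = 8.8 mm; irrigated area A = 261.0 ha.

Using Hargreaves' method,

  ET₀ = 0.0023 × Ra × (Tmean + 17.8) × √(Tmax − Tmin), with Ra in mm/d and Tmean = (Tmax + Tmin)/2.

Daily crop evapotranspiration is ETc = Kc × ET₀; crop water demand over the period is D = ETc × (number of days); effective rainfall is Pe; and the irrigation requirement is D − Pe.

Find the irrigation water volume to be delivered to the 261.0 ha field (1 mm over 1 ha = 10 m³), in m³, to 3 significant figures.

132000 m³

Tmean = (36.2 + 22.6)/2 = 29.40 °C
ET₀ = 0.0023 × 10.39 × (29.40 + 17.8) × √13.6 = 0.0023 × 10.39 × 47.20 × 3.6878 = 4.1596 mm/d
ETc = Kc × ET₀ = 1.02 × 4.1596 = 4.2428 mm/d
Crop demand D = ETc × 14 d = 4.2428 × 14 = 59.399 mm
D − Pe = 59.399 − 8.8 = 50.599 mm
Volume = 50.599 mm × 261.0 ha × 10 = 132063.4 m³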